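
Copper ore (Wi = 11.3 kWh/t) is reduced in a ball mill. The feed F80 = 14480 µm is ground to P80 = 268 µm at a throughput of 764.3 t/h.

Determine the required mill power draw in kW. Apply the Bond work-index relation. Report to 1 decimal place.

P = 4557.9 kW

Bond: W = 10·Wi·(1/√P80 − 1/√F80)
W = 10·11.3·(1/√268 − 1/√14480) = 10·11.3·(0.052774) = 5.9635 kWh/t
Power = W × throughput = 5.9635 kWh/t × 764.3 t/h = 4557.9 kW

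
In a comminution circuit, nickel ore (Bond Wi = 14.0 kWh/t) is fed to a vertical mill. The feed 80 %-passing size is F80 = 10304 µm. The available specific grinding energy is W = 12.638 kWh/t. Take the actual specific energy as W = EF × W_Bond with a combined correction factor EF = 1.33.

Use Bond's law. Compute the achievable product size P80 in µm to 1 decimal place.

Bond: W = 10·Wi·(1/√P80 − 1/√F80)
W_Bond = W / EF = 12.638 / 1.33 = 9.5023 kWh/t
⇒ 1/√P80 = W_Bond/(10 Wi) + 1/√F80
  = 9.5023/(10·14.0) + 1/√10304 = 0.067873 + 0.009851 = 0.077725
P80 = (1/0.077725)² = 12.8659² = 165.53 µm

P80 = 165.5 µm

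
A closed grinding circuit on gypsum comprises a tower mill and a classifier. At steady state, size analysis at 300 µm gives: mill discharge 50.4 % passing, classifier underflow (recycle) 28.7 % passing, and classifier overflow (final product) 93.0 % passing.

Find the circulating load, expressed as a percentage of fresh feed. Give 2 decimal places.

Mass balance on the −300 µm fraction:
d + r·d = r·u + o → r(d−u) = o−d
r = (93.0 − 50.4)/(50.4 − 28.7) = 42.6/21.7 = 1.9631
CL = 100·r = 196.31 %

CL = 196.31 %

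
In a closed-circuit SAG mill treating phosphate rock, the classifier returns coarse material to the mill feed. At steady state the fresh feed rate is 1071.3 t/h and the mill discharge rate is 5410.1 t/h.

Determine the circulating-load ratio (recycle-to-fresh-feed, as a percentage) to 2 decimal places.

CL = 405.00 %

Mill node: discharge = fresh + recycle.
R = M − F = 5410.1 − 1071.3 = 4338.8 t/h
CL = 100·R/F = 100·4338.8/1071.3 = 405.00 %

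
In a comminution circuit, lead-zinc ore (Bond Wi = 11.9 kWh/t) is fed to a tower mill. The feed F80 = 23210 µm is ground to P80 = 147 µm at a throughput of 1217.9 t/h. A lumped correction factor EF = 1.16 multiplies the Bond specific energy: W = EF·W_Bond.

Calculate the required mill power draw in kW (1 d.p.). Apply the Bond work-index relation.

W = 10·Wi·[P80^(−½) − F80^(−½)]
W = 10·11.9·(1/√147 − 1/√23210) = 10·11.9·(0.075915) = 9.0338 kWh/t
Corrected W = EF·W_Bond = 1.16·9.0338 = 10.4793 kWh/t
Power = W × throughput = 10.4793 kWh/t × 1217.9 t/h = 12762.7 kW

P = 12762.7 kW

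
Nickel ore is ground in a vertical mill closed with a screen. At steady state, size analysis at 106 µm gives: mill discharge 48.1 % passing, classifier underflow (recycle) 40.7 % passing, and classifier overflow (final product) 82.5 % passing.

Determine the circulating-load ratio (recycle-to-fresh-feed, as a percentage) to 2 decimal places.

CL = 464.86 %

Two-product formula at 106 µm:
Fd + Rd = Ru + Fo ⇒ R/F = (o−d)/(d−u)
r = (82.5 − 48.1)/(48.1 − 40.7) = 34.4/7.4 = 4.6486
CL = 100·r = 464.86 %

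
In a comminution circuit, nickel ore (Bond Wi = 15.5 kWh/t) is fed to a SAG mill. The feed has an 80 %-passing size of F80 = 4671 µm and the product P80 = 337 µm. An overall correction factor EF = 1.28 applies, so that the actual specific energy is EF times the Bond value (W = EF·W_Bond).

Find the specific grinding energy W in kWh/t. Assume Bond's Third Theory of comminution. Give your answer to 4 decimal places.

W = 10·Wi·[P80^(−½) − F80^(−½)]
1/√337 = 0.054473;  1/√4671 = 0.014632
W = 10·15.5·(0.054473 − 0.014632) = 6.1755 kWh/t
With EF = 1.28: W = 6.1755·1.28 = 7.9046 kWh/t

W = 7.9046 kWh/t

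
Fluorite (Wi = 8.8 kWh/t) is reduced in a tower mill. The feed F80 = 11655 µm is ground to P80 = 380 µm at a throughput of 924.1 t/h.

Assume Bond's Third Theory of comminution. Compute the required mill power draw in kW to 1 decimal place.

W_Bond = 10·Wi·(1/√P₈₀ − 1/√F₈₀)
W = 10·8.8·(1/√380 − 1/√11655) = 10·8.8·(0.042036) = 3.6992 kWh/t
Power = W × throughput = 3.6992 kWh/t × 924.1 t/h = 3418.4 kW

P = 3418.4 kW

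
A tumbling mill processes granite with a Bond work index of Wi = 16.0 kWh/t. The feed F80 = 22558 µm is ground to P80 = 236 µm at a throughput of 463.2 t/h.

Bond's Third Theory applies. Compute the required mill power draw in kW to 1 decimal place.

P = 4330.8 kW

W_Bond = 10·Wi·(1/√P₈₀ − 1/√F₈₀)
W = 10·16.0·(1/√236 − 1/√22558) = 10·16.0·(0.058436) = 9.3498 kWh/t
P_mill = W·ṁ = 9.3498·463.2 = 4330.8 kW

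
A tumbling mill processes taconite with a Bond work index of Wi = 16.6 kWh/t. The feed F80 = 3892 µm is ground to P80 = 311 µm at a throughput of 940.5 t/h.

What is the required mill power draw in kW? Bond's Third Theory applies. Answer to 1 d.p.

P = 6350.4 kW

W = 10·Wi·(P80^(-½) − F80^(-½))
W = 10·16.6·(1/√311 − 1/√3892) = 10·16.6·(0.040676) = 6.7521 kWh/t
P = W·T = 6.7521·940.5 = 6350.4 kW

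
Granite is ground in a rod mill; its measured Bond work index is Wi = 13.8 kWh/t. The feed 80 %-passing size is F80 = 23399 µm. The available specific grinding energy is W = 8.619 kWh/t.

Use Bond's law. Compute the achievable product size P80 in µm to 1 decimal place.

P80 = 210.1 µm

W = 10 Wi (1/√P80 − 1/√F80)  [Bond]
⇒ 1/√P80 = W/(10 Wi) + 1/√F80
  = 8.6190/(10·13.8) + 1/√23399 = 0.062457 + 0.006537 = 0.068994
P80 = (1/0.068994)² = 14.4940² = 210.08 µm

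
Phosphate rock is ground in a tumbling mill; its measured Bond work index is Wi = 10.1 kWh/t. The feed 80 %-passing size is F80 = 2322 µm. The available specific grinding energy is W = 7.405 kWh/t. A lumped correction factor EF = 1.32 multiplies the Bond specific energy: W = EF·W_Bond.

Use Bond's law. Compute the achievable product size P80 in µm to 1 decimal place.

W = 10·Wi·[P80^(−½) − F80^(−½)]
W_Bond = W / EF = 7.405 / 1.32 = 5.6098 kWh/t
⇒ 1/√P80 = W_Bond/(10·Wi) + 1/√F80
  = 5.6098/(10·10.1) + 1/√2322 = 0.055543 + 0.020752 = 0.076295
P80 = (1/0.076295)² = 13.1069² = 171.79 µm

P80 = 171.8 µm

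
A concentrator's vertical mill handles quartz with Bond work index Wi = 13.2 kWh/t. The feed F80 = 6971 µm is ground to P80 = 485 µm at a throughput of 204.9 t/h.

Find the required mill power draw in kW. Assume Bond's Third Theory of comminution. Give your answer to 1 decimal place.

W = 10 Wi (P80^-0.5 − F80^-0.5)
W = 10·13.2·(1/√485 − 1/√6971) = 10·13.2·(0.033431) = 4.4128 kWh/t
Mill draw = 4.4128 × 204.9 = 904.2 kW

P = 904.2 kW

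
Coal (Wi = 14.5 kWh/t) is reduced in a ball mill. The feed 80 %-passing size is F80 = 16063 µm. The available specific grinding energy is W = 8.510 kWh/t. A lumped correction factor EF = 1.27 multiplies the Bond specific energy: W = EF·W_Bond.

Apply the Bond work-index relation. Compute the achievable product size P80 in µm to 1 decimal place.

W = 10 Wi (1/√P80 − 1/√F80)  [Bond]
W_Bond = W / EF = 8.510 / 1.27 = 6.7008 kWh/t
P80^(−½) = W_Bond/(10 Wi) + F80^(−½)
  = 6.7008/(10·14.5) + 1/√16063 = 0.046212 + 0.007890 = 0.054103
P80 = (1/0.054103)² = 18.4834² = 341.64 µm

P80 = 341.6 µm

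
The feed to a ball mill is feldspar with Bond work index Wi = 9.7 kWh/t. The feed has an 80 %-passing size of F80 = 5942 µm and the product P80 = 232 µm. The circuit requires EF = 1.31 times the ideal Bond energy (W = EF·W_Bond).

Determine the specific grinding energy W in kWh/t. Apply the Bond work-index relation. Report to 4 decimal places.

W_Bond = 10·Wi·(1/√P₈₀ − 1/√F₈₀)
1/√232 = 0.065653;  1/√5942 = 0.012973
W = 10·9.7·(0.065653 − 0.012973) = 5.1100 kWh/t
Corrected W = EF·W_Bond = 1.31·5.1100 = 6.6941 kWh/t

W = 6.6941 kWh/t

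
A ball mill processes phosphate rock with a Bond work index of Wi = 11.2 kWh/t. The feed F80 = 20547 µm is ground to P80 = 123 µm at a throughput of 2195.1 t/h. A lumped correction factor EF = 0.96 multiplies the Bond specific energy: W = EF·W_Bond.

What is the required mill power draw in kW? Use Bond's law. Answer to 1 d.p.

P = 19634.4 kW

W = 10·Wi·[P80^(−½) − F80^(−½)]
W = 10·11.2·(1/√123 − 1/√20547) = 10·11.2·(0.083191) = 9.3174 kWh/t
With EF = 0.96: W = 9.3174·0.96 = 8.9447 kWh/t
P_mill = W·ṁ = 8.9447·2195.1 = 19634.4 kW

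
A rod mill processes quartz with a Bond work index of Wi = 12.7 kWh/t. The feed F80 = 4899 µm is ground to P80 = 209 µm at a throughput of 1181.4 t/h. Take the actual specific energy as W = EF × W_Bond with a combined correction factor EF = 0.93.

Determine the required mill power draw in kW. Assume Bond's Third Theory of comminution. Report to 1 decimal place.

P = 7658.3 kW

W = 10 Wi (P80^-0.5 − F80^-0.5)
W = 10·12.7·(1/√209 − 1/√4899) = 10·12.7·(0.054884) = 6.9703 kWh/t
Corrected W = EF·W_Bond = 0.93·6.9703 = 6.4824 kWh/t
Power = W × throughput = 6.4824 kWh/t × 1181.4 t/h = 7658.3 kW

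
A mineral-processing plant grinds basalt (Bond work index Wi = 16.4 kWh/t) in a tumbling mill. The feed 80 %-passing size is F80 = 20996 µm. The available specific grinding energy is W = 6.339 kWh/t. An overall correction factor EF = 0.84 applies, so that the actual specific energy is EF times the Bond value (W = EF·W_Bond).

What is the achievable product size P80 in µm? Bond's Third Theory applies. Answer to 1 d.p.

P80 = 357.1 µm

W_Bond = 10·Wi·(1/√P₈₀ − 1/√F₈₀)
W_Bond = W / EF = 6.339 / 0.84 = 7.5464 kWh/t
⇒ 1/√P80 = W_Bond/(10·Wi) + 1/√F80
  = 7.5464/(10·16.4) + 1/√20996 = 0.046015 + 0.006901 = 0.052916
P80 = (1/0.052916)² = 18.8978² = 357.13 µm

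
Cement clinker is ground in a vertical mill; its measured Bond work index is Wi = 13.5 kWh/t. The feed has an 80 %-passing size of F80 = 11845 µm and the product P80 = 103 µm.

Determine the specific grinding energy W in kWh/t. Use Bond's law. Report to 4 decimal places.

Bond: W = 10·Wi·(1/√P80 − 1/√F80)
1/√103 = 0.098533;  1/√11845 = 0.009188
W = 10·13.5·(0.098533 − 0.009188) = 12.0615 kWh/t

W = 12.0615 kWh/t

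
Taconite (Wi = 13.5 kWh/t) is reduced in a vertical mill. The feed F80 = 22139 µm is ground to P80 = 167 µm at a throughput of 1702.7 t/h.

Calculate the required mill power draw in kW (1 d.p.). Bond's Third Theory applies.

P = 16242.6 kW

Bond:  W = 10 Wi (1/√P − 1/√F)
W = 10·13.5·(1/√167 − 1/√22139) = 10·13.5·(0.070662) = 9.5393 kWh/t
Mill draw = 9.5393 × 1702.7 = 16242.6 kW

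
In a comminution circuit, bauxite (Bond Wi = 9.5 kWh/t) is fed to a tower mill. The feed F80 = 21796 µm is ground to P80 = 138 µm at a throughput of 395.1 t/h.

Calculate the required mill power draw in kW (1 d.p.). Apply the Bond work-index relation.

W = 10·Wi·[P80^(−½) − F80^(−½)]
W = 10·9.5·(1/√138 − 1/√21796) = 10·9.5·(0.078352) = 7.4435 kWh/t
Mill draw = 7.4435 × 395.1 = 2940.9 kW

P = 2940.9 kW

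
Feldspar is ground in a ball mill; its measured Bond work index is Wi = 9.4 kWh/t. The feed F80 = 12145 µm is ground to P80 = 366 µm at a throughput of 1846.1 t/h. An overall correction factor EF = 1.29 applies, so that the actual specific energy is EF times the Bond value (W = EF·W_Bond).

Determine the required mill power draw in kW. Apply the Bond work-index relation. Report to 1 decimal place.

W = 10 Wi (1/√P80 − 1/√F80)  [Bond]
W = 10·9.4·(1/√366 − 1/√12145) = 10·9.4·(0.043197) = 4.0605 kWh/t
With EF = 1.29: W = 4.0605·1.29 = 5.2380 kWh/t
Mill draw = 5.2380 × 1846.1 = 9669.9 kW

P = 9669.9 kW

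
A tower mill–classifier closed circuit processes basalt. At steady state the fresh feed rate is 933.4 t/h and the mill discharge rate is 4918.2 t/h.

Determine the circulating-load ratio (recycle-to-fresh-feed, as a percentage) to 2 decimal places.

Discharge = new feed + return, hence
R = M − F = 4918.2 − 933.4 = 3984.8 t/h
CL = 100·R/F = 100·3984.8/933.4 = 426.91 %

CL = 426.91 %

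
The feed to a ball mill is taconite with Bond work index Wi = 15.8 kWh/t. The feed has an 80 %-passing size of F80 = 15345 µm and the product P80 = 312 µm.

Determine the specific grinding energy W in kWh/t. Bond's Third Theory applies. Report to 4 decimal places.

Bond:  W = 10 Wi (1/√P − 1/√F)
1/√312 = 0.056614;  1/√15345 = 0.008073
W = 10·15.8·(0.056614 − 0.008073) = 7.6695 kWh/t

W = 7.6695 kWh/t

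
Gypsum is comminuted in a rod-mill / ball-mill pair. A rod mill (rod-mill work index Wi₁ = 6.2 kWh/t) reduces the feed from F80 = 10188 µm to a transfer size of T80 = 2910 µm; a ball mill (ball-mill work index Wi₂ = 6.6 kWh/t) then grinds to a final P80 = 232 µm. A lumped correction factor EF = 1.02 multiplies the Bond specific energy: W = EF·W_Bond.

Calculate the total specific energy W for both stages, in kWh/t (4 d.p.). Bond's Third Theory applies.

W = 3.7176 kWh/t

W_Bond = 10·Wi·(1/√P₈₀ − 1/√F₈₀)
Stage 1 (10188→2910 µm, Wi₁=6.2): W₁ = 10·6.2·(0.018538 − 0.009907) = 0.5351 kWh/t
Stage 2 (2910→232 µm, Wi₂=6.6): W₂ = 10·6.6·(0.065653 − 0.018538) = 3.1096 kWh/t
W = W₁ + W₂ = 0.5351 + 3.1096 = 3.6447 kWh/t
W_actual = 1.02 × 3.6447 = 3.7176 kWh/t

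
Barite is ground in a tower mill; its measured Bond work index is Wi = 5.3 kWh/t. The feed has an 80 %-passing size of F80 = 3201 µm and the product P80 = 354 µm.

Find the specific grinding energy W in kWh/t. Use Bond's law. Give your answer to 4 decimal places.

W = 1.8801 kWh/t

W = 10·Wi·(P80^(-½) − F80^(-½))
1/√354 = 0.053149;  1/√3201 = 0.017675
W = 10·5.3·(0.053149 − 0.017675) = 1.8801 kWh/t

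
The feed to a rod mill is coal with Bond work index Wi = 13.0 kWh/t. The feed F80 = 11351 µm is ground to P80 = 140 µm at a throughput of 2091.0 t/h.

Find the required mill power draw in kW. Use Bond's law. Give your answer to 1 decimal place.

W_Bond = 10·Wi·(1/√P₈₀ − 1/√F₈₀)
W = 10·13.0·(1/√140 − 1/√11351) = 10·13.0·(0.075129) = 9.7668 kWh/t
P = W·T = 9.7668·2091.0 = 20422.4 kW

P = 20422.4 kW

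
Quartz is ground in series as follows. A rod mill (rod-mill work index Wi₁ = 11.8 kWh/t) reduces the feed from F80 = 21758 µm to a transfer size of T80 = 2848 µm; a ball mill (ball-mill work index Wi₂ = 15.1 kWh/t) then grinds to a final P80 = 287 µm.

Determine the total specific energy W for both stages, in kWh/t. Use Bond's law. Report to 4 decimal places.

W = 7.4949 kWh/t

W = 10 Wi (1/√P80 − 1/√F80)  [Bond]
Stage 1 (21758→2848 µm, Wi₁=11.8): W₁ = 10·11.8·(0.018738 − 0.006779) = 1.4112 kWh/t
Stage 2 (2848→287 µm, Wi₂=15.1): W₂ = 10·15.1·(0.059028 − 0.018738) = 6.0838 kWh/t
W = W₁ + W₂ = 1.4112 + 6.0838 = 7.4949 kWh/t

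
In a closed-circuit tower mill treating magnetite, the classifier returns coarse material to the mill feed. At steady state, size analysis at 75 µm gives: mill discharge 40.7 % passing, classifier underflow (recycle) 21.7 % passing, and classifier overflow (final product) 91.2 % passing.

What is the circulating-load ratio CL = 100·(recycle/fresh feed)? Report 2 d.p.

Balance %-passing 75 µm (r = R/F):
(1+r)d = ru + o → r = (o−d)/(d−u)
r = (91.2 − 40.7)/(40.7 − 21.7) = 50.5/19.0 = 2.6579
CL = 100·r = 265.79 %

CL = 265.79 %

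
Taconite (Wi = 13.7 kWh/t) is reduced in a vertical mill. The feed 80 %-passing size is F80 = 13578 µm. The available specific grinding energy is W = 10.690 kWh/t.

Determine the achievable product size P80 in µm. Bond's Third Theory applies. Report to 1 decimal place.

P80 = 133.3 µm

W = 10 Wi (P80^-0.5 − F80^-0.5)
⇒ 1/√P80 = W/(10 Wi) + 1/√F80
  = 10.6900/(10·13.7) + 1/√13578 = 0.078029 + 0.008582 = 0.086611
P80 = (1/0.086611)² = 11.5459² = 133.31 µm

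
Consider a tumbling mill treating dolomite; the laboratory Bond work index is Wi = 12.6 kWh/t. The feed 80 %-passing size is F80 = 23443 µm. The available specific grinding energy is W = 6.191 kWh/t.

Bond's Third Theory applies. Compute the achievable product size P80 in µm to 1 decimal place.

P80 = 322.7 µm

W = 10 Wi (1/√P80 − 1/√F80)  [Bond]
P80^(−½) = W/(10 Wi) + F80^(−½)
  = 6.1910/(10·12.6) + 1/√23443 = 0.049135 + 0.006531 = 0.055666
P80 = (1/0.055666)² = 17.9642² = 322.71 µm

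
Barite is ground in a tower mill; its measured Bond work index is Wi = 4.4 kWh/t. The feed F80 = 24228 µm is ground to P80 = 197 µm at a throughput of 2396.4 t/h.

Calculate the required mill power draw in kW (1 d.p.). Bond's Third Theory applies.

P = 6835.0 kW

Bond:  W = 10 Wi (1/√P − 1/√F)
W = 10·4.4·(1/√197 − 1/√24228) = 10·4.4·(0.064823) = 2.8522 kWh/t
Power = W × throughput = 2.8522 kWh/t × 2396.4 t/h = 6835.0 kW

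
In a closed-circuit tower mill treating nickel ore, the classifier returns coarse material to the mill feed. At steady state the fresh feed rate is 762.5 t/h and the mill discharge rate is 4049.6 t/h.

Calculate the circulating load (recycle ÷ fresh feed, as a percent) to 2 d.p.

CL = 431.10 %

Discharge = new feed + return, hence
R = M − F = 4049.6 − 762.5 = 3287.1 t/h
CL = 100·R/F = 100·3287.1/762.5 = 431.10 %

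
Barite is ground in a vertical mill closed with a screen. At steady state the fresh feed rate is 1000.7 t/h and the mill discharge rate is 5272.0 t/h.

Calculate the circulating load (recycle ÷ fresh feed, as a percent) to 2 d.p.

Steady state: M = F + R.
R = M − F = 5272.0 − 1000.7 = 4271.3 t/h
CL = 100·R/F = 100·4271.3/1000.7 = 426.83 %

CL = 426.83 %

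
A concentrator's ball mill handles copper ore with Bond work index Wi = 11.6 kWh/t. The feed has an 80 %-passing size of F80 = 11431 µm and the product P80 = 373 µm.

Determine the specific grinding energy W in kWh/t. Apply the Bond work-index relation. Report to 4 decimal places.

W = 4.9213 kWh/t

Bond: W = 10·Wi·(1/√P80 − 1/√F80)
1/√373 = 0.051778;  1/√11431 = 0.009353
W = 10·11.6·(0.051778 − 0.009353) = 4.9213 kWh/t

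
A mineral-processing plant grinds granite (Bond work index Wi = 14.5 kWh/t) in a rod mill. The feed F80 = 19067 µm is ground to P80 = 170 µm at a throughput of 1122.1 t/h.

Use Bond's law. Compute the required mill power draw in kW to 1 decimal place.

P = 11300.6 kW

W = 10 Wi (P80^-0.5 − F80^-0.5)
W = 10·14.5·(1/√170 − 1/√19067) = 10·14.5·(0.069454) = 10.0709 kWh/t
Power = W × throughput = 10.0709 kWh/t × 1122.1 t/h = 11300.6 kW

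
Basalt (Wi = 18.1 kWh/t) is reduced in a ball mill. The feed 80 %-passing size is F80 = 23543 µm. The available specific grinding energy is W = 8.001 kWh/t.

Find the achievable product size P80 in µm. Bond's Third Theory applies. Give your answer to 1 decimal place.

W = 10 Wi / √P80 − 10 Wi / √F80
⇒ 1/√P80 = W/(10 Wi) + 1/√F80
  = 8.0010/(10·18.1) + 1/√23543 = 0.044204 + 0.006517 = 0.050722
P80 = (1/0.050722)² = 19.7154² = 388.70 µm

P80 = 388.7 µm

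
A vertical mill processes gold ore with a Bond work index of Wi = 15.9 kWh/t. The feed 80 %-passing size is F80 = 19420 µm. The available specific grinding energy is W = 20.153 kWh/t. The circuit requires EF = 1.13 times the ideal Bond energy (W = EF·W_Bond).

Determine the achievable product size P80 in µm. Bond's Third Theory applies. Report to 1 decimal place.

W_Bond = 10·Wi·(1/√P₈₀ − 1/√F₈₀)
W_Bond = W / EF = 20.153 / 1.13 = 17.8345 kWh/t
P80^(−½) = W_Bond/(10 Wi) + F80^(−½)
  = 17.8345/(10·15.9) + 1/√19420 = 0.112167 + 0.007176 = 0.119343
P80 = (1/0.119343)² = 8.3792² = 70.21 µm

P80 = 70.2 µm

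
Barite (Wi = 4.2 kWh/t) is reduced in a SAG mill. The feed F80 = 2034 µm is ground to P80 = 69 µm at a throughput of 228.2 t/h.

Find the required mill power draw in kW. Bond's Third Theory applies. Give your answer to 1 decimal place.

W_Bond = 10·Wi·(1/√P₈₀ − 1/√F₈₀)
W = 10·4.2·(1/√69 − 1/√2034) = 10·4.2·(0.098213) = 4.1249 kWh/t
P_mill = W·ṁ = 4.1249·228.2 = 941.3 kW

P = 941.3 kW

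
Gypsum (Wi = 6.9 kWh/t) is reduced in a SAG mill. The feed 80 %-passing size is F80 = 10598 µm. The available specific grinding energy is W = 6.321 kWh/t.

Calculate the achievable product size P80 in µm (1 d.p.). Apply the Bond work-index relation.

P80 = 97.4 µm

Bond: W = 10·Wi·(1/√P80 − 1/√F80)
1/√P80 = 1/√F80 + W/(10·Wi)
  = 6.3210/(10·6.9) + 1/√10598 = 0.091609 + 0.009714 = 0.101322
P80 = (1/0.101322)² = 9.8695² = 97.41 µm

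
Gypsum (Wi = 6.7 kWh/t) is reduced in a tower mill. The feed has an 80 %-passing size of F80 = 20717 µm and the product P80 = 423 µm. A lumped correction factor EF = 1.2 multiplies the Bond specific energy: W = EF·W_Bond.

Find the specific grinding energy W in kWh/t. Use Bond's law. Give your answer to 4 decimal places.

W = 10 Wi (1/√P80 − 1/√F80)  [Bond]
1/√423 = 0.048622;  1/√20717 = 0.006948
W = 10·6.7·(0.048622 − 0.006948) = 2.7922 kWh/t
Corrected W = EF·W_Bond = 1.2·2.7922 = 3.3506 kWh/t

W = 3.3506 kWh/t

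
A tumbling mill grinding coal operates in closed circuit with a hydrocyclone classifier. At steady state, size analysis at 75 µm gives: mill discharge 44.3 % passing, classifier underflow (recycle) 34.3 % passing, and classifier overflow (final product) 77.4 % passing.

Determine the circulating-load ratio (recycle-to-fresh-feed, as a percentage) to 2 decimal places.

CL = 331.00 %

Balance %-passing 75 µm (r = R/F):
d + r·d = r·u + o → r(d−u) = o−d
r = (77.4 − 44.3)/(44.3 − 34.3) = 33.1/10.0 = 3.3100
CL = 100·r = 331.00 %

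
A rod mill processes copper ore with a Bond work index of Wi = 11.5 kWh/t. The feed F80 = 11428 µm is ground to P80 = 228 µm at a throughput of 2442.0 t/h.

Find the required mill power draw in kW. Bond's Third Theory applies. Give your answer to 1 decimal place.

P = 15971.4 kW

W = 10 Wi / √P80 − 10 Wi / √F80
W = 10·11.5·(1/√228 − 1/√11428) = 10·11.5·(0.056872) = 6.5403 kWh/t
P = W·T = 6.5403·2442.0 = 15971.4 kW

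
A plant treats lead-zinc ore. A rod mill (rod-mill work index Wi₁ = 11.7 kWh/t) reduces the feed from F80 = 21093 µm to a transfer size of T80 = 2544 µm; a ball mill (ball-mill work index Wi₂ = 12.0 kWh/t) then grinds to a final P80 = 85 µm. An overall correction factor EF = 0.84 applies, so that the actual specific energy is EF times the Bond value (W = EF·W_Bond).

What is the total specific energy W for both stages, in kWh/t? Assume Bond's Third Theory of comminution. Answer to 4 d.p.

Bond:  W = 10 Wi (1/√P − 1/√F)
Stage 1 (21093→2544 µm, Wi₁=11.7): W₁ = 10·11.7·(0.019826 − 0.006885) = 1.5141 kWh/t
Stage 2 (2544→85 µm, Wi₂=12.0): W₂ = 10·12.0·(0.108465 − 0.019826) = 10.6367 kWh/t
W = W₁ + W₂ = 1.5141 + 10.6367 = 12.1508 kWh/t
Apply correction: 12.1508 × 0.84 = 10.2066 kWh/t

W = 10.2066 kWh/t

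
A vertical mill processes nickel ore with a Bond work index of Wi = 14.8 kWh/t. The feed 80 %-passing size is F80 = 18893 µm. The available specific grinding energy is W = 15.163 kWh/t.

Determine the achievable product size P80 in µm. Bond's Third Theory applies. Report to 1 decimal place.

P80 = 83.1 µm

W = 10·Wi·[P80^(−½) − F80^(−½)]
1/√P80 = 1/√F80 + W/(10·Wi)
  = 15.1630/(10·14.8) + 1/√18893 = 0.102453 + 0.007275 = 0.109728
P80 = (1/0.109728)² = 9.1134² = 83.05 µm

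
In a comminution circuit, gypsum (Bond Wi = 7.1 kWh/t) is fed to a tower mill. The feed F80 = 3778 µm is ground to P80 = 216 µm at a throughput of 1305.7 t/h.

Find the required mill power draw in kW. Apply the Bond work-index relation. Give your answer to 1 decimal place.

P = 4799.5 kW

W_Bond = 10·Wi·(1/√P₈₀ − 1/√F₈₀)
W = 10·7.1·(1/√216 − 1/√3778) = 10·7.1·(0.051772) = 3.6758 kWh/t
P_mill = W·ṁ = 3.6758·1305.7 = 4799.5 kW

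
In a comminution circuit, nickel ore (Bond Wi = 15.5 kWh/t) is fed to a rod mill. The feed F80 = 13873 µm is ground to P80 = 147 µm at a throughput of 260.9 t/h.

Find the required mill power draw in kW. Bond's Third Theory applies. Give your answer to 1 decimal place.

P = 2992.1 kW

W = 10 Wi (P80^-0.5 − F80^-0.5)
W = 10·15.5·(1/√147 − 1/√13873) = 10·15.5·(0.073988) = 11.4682 kWh/t
Power = W × throughput = 11.4682 kWh/t × 260.9 t/h = 2992.1 kW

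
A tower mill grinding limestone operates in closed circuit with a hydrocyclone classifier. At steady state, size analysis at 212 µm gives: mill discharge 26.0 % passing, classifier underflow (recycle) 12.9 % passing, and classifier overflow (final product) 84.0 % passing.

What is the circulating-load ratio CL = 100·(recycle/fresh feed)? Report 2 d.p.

Let r = R/F. Size balance at 212 µm:
Fd + Rd = Ru + Fo ⇒ R/F = (o−d)/(d−u)
r = (84.0 − 26.0)/(26.0 − 12.9) = 58.0/13.1 = 4.4275
CL = 100·r = 442.75 %

CL = 442.75 %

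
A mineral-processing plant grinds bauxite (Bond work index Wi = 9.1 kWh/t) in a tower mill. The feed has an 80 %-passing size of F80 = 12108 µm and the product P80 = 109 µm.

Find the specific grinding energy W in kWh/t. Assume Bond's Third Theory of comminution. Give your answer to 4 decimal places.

W_Bond = 10·Wi·(1/√P₈₀ − 1/√F₈₀)
1/√109 = 0.095783;  1/√12108 = 0.009088
W = 10·9.1·(0.095783 − 0.009088) = 7.8892 kWh/t

W = 7.8892 kWh/t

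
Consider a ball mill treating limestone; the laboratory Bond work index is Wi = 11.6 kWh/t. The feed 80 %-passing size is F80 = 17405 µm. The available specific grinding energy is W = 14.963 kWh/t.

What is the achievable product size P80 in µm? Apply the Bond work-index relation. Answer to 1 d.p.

P80 = 53.6 µm

Bond: W = 10·Wi·(1/√P80 − 1/√F80)
1/√P80 = 1/√F80 + W/(10·Wi)
  = 14.9630/(10·11.6) + 1/√17405 = 0.128991 + 0.007580 = 0.136571
P80 = (1/0.136571)² = 7.3222² = 53.61 µm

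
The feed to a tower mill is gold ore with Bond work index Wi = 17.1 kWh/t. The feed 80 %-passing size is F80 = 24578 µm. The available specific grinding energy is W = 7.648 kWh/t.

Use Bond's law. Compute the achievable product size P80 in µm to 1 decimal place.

Bond: W = 10·Wi·(1/√P80 − 1/√F80)
⇒ 1/√P80 = W/(10 Wi) + 1/√F80
  = 7.6480/(10·17.1) + 1/√24578 = 0.044725 + 0.006379 = 0.051104
P80 = (1/0.051104)² = 19.5680² = 382.91 µm

P80 = 382.9 µm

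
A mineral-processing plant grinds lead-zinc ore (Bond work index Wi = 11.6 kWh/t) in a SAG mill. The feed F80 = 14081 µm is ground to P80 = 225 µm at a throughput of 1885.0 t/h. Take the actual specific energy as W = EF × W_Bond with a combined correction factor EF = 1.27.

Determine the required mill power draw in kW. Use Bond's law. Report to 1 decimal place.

P = 16173.0 kW

W = 10·Wi·[P80^(−½) − F80^(−½)]
W = 10·11.6·(1/√225 − 1/√14081) = 10·11.6·(0.058239) = 6.7558 kWh/t
With EF = 1.27: W = 6.7558·1.27 = 8.5798 kWh/t
Power = W × throughput = 8.5798 kWh/t × 1885.0 t/h = 16173.0 kW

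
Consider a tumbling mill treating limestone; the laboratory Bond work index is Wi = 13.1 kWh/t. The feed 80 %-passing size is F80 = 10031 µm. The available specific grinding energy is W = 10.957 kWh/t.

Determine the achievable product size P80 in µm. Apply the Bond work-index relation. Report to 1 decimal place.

P80 = 114.1 µm

Bond: W = 10·Wi·(1/√P80 − 1/√F80)
⇒ 1/√P80 = W/(10 Wi) + 1/√F80
  = 10.9570/(10·13.1) + 1/√10031 = 0.083641 + 0.009985 = 0.093626
P80 = (1/0.093626)² = 10.6808² = 114.08 µm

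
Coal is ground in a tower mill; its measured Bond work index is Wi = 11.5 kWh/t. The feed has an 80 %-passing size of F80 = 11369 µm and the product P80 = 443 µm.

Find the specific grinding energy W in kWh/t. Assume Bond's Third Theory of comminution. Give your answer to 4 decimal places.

W_Bond = 10·Wi·(1/√P₈₀ − 1/√F₈₀)
1/√443 = 0.047511;  1/√11369 = 0.009379
W = 10·11.5·(0.047511 − 0.009379) = 4.3853 kWh/t

W = 4.3853 kWh/t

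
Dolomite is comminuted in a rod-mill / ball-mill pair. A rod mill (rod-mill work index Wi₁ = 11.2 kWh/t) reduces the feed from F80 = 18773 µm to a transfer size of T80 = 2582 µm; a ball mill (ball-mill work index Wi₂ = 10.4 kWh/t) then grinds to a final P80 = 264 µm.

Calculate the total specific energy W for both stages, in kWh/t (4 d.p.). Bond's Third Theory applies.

W = 5.7408 kWh/t

Bond: W = 10·Wi·(1/√P80 − 1/√F80)
Stage 1 (18773→2582 µm, Wi₁=11.2): W₁ = 10·11.2·(0.019680 − 0.007298) = 1.3867 kWh/t
Stage 2 (2582→264 µm, Wi₂=10.4): W₂ = 10·10.4·(0.061546 − 0.019680) = 4.3541 kWh/t
W = W₁ + W₂ = 1.3867 + 4.3541 = 5.7408 kWh/t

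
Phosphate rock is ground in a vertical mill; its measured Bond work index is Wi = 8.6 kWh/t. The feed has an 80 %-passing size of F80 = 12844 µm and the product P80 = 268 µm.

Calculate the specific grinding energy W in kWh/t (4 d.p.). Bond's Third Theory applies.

W_Bond = 10·Wi·(1/√P₈₀ − 1/√F₈₀)
1/√268 = 0.061085;  1/√12844 = 0.008824
W = 10·8.6·(0.061085 − 0.008824) = 4.4944 kWh/t

W = 4.4944 kWh/t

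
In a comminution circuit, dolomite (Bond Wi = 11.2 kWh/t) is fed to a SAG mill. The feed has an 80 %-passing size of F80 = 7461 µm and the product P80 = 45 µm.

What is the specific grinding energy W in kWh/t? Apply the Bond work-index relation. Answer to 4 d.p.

W = 15.3993 kWh/t

Bond:  W = 10 Wi (1/√P − 1/√F)
1/√45 = 0.149071;  1/√7461 = 0.011577
W = 10·11.2·(0.149071 − 0.011577) = 15.3993 kWh/t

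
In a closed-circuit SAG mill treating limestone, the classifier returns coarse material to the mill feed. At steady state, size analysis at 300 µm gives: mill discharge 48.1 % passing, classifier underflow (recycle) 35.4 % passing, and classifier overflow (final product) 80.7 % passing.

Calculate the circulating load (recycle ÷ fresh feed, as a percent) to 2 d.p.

CL = 256.69 %

Two-product formula at 300 µm:
r = (o − d)/(d − u)
r = (80.7 − 48.1)/(48.1 − 35.4) = 32.6/12.7 = 2.5669
CL = 100·r = 256.69 %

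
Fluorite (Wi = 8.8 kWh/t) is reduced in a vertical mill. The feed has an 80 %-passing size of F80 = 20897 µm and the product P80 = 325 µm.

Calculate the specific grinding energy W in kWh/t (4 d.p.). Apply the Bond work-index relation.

W = 4.2726 kWh/t

W = 10·Wi·[P80^(−½) − F80^(−½)]
1/√325 = 0.055470;  1/√20897 = 0.006918
W = 10·8.8·(0.055470 − 0.006918) = 4.2726 kWh/t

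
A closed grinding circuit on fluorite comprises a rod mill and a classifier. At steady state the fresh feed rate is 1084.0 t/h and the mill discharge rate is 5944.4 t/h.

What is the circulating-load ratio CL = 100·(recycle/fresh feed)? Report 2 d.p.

CL = 448.38 %

Steady state: M = F + R.
R = M − F = 5944.4 − 1084.0 = 4860.4 t/h
CL = 100·R/F = 100·4860.4/1084.0 = 448.38 %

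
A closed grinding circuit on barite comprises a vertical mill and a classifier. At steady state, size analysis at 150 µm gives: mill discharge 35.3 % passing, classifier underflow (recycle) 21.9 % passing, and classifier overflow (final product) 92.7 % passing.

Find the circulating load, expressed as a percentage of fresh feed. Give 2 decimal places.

Let r = R/F. Size balance at 150 µm:
Fd + Rd = Ru + Fo ⇒ R/F = (o−d)/(d−u)
r = (92.7 − 35.3)/(35.3 − 21.9) = 57.4/13.4 = 4.2836
CL = 100·r = 428.36 %

CL = 428.36 %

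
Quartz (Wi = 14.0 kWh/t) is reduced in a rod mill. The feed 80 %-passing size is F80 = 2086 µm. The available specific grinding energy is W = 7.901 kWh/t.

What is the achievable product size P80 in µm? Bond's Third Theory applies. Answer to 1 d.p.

P80 = 163.0 µm

W = 10 Wi / √P80 − 10 Wi / √F80
⇒ 1/√P80 = W/(10·Wi) + 1/√F80
  = 7.9010/(10·14.0) + 1/√2086 = 0.056436 + 0.021895 = 0.078331
P80 = (1/0.078331)² = 12.7664² = 162.98 µm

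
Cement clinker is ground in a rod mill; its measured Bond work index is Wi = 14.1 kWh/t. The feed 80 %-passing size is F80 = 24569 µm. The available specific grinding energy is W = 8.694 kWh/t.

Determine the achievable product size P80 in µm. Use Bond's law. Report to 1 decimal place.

P80 = 216.0 µm

W = 10 Wi / √P80 − 10 Wi / √F80
P80^-0.5 = F80^-0.5 + W/(10 Wi)
  = 8.6940/(10·14.1) + 1/√24569 = 0.061660 + 0.006380 = 0.068039
P80 = (1/0.068039)² = 14.6974² = 216.01 µm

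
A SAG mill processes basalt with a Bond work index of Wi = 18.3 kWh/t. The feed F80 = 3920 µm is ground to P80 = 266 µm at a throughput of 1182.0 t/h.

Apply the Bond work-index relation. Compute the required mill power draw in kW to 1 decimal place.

P = 9807.8 kW

W = 10 Wi / √P80 − 10 Wi / √F80
W = 10·18.3·(1/√266 − 1/√3920) = 10·18.3·(0.045342) = 8.2976 kWh/t
Power = W × throughput = 8.2976 kWh/t × 1182.0 t/h = 9807.8 kW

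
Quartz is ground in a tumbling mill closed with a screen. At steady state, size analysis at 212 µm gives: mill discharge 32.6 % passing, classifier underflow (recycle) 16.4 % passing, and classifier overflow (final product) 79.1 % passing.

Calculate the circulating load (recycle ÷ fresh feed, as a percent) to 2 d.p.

Let r = R/F. Size balance at 212 µm:
(1+r)·d = r·u + o ⇒ r = (o−d)/(d−u)
r = (79.1 − 32.6)/(32.6 − 16.4) = 46.5/16.2 = 2.8704
CL = 100·r = 287.04 %

CL = 287.04 %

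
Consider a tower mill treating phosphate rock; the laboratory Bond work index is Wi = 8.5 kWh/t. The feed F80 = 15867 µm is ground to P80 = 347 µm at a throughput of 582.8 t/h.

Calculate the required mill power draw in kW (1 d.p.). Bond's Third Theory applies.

W = 10 Wi (P80^-0.5 − F80^-0.5)
W = 10·8.5·(1/√347 − 1/√15867) = 10·8.5·(0.045744) = 3.8882 kWh/t
P_mill = W·ṁ = 3.8882·582.8 = 2266.1 kW

P = 2266.1 kW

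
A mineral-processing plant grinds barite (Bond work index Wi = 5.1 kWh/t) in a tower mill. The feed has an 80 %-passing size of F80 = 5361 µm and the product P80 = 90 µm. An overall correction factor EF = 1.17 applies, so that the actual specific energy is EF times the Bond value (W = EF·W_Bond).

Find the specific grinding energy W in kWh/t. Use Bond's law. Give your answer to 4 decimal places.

W = 10 Wi (P80^-0.5 − F80^-0.5)
1/√90 = 0.105409;  1/√5361 = 0.013658
W = 10·5.1·(0.105409 − 0.013658) = 4.6793 kWh/t
Corrected W = EF·W_Bond = 1.17·4.6793 = 5.4748 kWh/t

W = 5.4748 kWh/t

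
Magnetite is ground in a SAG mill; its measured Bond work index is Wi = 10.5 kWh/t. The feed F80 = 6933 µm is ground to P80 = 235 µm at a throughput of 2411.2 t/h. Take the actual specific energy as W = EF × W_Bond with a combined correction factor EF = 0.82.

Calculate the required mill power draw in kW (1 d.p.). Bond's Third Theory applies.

W_Bond = 10·Wi·(1/√P₈₀ − 1/√F₈₀)
W = 10·10.5·(1/√235 − 1/√6933) = 10·10.5·(0.053223) = 5.5884 kWh/t
Corrected W = EF·W_Bond = 0.82·5.5884 = 4.5825 kWh/t
Power = W × throughput = 4.5825 kWh/t × 2411.2 t/h = 11049.3 kW

P = 11049.3 kW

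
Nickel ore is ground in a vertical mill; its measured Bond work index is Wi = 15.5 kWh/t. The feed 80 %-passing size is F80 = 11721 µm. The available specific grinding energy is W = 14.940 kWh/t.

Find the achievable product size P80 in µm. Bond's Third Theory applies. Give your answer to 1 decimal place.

P80 = 89.6 µm

W = 10 Wi (1/√P80 − 1/√F80)  [Bond]
P80^-0.5 = F80^-0.5 + W/(10 Wi)
  = 14.9400/(10·15.5) + 1/√11721 = 0.096387 + 0.009237 = 0.105624
P80 = (1/0.105624)² = 9.4676² = 89.63 µm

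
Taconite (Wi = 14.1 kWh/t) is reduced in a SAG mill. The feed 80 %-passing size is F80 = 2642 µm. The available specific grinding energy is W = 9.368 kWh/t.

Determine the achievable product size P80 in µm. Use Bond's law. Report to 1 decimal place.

W = 10 Wi / √P80 − 10 Wi / √F80
1/√P80 = 1/√F80 + W/(10·Wi)
  = 9.3680/(10·14.1) + 1/√2642 = 0.066440 + 0.019455 = 0.085895
P80 = (1/0.085895)² = 11.6421² = 135.54 µm

P80 = 135.5 µm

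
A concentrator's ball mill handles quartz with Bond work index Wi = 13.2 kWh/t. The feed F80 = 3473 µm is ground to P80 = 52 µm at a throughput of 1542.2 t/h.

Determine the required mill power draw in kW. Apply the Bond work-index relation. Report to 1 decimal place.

W = 10 Wi (1/√P80 − 1/√F80)  [Bond]
W = 10·13.2·(1/√52 − 1/√3473) = 10·13.2·(0.121706) = 16.0652 kWh/t
P_mill = W·ṁ = 16.0652·1542.2 = 24775.8 kW

P = 24775.8 kW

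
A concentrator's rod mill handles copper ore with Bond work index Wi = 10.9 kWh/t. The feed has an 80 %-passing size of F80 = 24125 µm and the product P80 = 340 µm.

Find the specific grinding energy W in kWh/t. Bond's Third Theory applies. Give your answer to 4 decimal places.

W = 5.2096 kWh/t

W = 10 Wi / √P80 − 10 Wi / √F80
1/√340 = 0.054233;  1/√24125 = 0.006438
W = 10·10.9·(0.054233 − 0.006438) = 5.2096 kWh/t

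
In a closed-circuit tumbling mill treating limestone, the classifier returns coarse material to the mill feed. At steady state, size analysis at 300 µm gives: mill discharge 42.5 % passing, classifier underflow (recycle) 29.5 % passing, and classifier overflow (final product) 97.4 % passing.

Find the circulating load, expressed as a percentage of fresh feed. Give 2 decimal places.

Mass balance on the −300 µm fraction:
Fd + Rd = Ru + Fo ⇒ R/F = (o−d)/(d−u)
r = (97.4 − 42.5)/(42.5 − 29.5) = 54.9/13.0 = 4.2231
CL = 100·r = 422.31 %

CL = 422.31 %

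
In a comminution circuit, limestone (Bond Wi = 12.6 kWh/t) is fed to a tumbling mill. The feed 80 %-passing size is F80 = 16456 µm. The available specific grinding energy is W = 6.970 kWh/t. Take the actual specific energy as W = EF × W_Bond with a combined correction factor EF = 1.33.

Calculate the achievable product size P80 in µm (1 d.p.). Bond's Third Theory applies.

P80 = 410.0 µm

W = 10 Wi / √P80 − 10 Wi / √F80
W_Bond = W / EF = 6.970 / 1.33 = 5.2406 kWh/t
P80^(−½) = W_Bond/(10 Wi) + F80^(−½)
  = 5.2406/(10·12.6) + 1/√16456 = 0.041592 + 0.007795 = 0.049387
P80 = (1/0.049387)² = 20.2481² = 409.98 µm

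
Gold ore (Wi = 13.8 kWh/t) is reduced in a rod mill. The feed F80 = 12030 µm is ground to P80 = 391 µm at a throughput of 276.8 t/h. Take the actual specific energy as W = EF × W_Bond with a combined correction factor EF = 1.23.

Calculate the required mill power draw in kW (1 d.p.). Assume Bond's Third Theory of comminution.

W = 10 Wi (P80^-0.5 − F80^-0.5)
W = 10·13.8·(1/√391 − 1/√12030) = 10·13.8·(0.041455) = 5.7208 kWh/t
Corrected W = EF·W_Bond = 1.23·5.7208 = 7.0365 kWh/t
P_mill = W·ṁ = 7.0365·276.8 = 1947.7 kW

P = 1947.7 kW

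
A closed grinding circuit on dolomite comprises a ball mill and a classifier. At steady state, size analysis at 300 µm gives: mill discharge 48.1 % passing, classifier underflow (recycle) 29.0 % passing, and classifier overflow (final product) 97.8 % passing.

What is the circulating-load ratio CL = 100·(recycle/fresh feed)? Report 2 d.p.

CL = 260.21 %

Mass balance on the −300 µm fraction:
(1+r)d = ru + o → r = (o−d)/(d−u)
r = (97.8 − 48.1)/(48.1 − 29.0) = 49.7/19.1 = 2.6021
CL = 100·r = 260.21 %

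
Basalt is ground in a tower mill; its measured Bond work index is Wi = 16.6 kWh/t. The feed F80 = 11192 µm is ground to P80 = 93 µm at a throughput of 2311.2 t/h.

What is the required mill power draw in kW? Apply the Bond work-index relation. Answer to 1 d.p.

P = 36157.1 kW

W = 10 Wi / √P80 − 10 Wi / √F80
W = 10·16.6·(1/√93 − 1/√11192) = 10·16.6·(0.094243) = 15.6443 kWh/t
Power = W × throughput = 15.6443 kWh/t × 2311.2 t/h = 36157.1 kW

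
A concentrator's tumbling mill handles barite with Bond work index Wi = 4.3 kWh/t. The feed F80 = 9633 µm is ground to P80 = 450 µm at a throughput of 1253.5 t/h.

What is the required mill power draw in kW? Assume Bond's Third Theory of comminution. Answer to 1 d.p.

P = 1991.7 kW

Bond:  W = 10 Wi (1/√P − 1/√F)
W = 10·4.3·(1/√450 − 1/√9633) = 10·4.3·(0.036952) = 1.5889 kWh/t
Mill draw = 1.5889 × 1253.5 = 1991.7 kW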